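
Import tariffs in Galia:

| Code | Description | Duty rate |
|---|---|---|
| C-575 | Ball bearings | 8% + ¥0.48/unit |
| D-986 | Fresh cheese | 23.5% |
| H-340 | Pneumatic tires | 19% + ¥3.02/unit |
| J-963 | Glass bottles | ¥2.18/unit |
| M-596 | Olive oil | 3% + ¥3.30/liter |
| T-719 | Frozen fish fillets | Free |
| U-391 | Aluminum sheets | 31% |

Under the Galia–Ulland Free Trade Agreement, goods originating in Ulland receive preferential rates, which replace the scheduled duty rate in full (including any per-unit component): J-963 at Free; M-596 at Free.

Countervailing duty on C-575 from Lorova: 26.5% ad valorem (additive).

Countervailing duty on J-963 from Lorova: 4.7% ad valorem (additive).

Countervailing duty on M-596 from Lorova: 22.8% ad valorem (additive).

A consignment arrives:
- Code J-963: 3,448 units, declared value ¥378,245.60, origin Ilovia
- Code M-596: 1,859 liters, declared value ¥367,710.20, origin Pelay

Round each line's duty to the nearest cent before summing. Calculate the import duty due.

Line 1 (J-963, Ilovia, 3,448 units, ¥378,245.60):
Base rate for J-963 is ¥2.18/unit.
J-963 has an FTA preferential rate, but origin Ilovia is not Ulland; base rate stands.
The additional-duty order on J-963 targets Lorova, not Ilovia; it does not apply.
Duty = 3,448 × ¥2.18 = ¥7,516.64.
Line 2 (M-596, Pelay, 1,859 liters, ¥367,710.20):
Base rate for M-596 is 3% + ¥3.30/liter.
M-596 has an FTA preferential rate, but origin Pelay is not Ulland; base rate stands.
The additional-duty order on M-596 targets Lorova, not Pelay; it does not apply.
Duty = ¥367,710.20 × 3% + 1,859 × ¥3.30 = ¥17,166.01.
Total = ¥7,516.64 + ¥17,166.01 = ¥24,682.65.

¥24,682.65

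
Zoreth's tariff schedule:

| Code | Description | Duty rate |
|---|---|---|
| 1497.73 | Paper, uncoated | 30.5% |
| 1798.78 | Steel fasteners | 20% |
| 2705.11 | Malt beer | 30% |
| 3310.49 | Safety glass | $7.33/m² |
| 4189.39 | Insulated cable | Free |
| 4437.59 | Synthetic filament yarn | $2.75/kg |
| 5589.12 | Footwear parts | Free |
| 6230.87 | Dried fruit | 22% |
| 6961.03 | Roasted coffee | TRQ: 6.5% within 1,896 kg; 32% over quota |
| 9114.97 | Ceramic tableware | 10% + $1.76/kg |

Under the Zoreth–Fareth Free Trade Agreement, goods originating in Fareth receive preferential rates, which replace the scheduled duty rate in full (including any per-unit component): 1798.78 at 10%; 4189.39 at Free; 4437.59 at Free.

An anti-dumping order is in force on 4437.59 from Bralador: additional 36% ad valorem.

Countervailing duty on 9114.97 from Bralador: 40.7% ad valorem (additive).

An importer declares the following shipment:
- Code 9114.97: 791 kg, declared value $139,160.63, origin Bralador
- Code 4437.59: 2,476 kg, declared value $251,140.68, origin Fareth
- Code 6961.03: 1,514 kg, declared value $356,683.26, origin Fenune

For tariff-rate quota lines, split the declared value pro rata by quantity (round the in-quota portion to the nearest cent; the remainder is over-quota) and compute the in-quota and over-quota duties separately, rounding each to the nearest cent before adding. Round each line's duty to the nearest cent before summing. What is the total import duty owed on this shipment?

$95,131.01

Line 1 (9114.97, Bralador, 791 kg, $139,160.63):
Base rate for 9114.97 is 10% + $1.76/kg.
Additional duty on 9114.97 from Bralador: +40.7%. Applied ad valorem rate: 10% + 40.7% = 50.7%.
Duty = $139,160.63 × 50.7% + 791 × $1.76 = $71,946.60.
Line 2 (4437.59, Fareth, 2,476 kg, $251,140.68):
Base rate for 4437.59 is $2.75/kg.
Origin Fareth qualifies under the Zoreth–Fareth agreement and 4437.59 is covered: preferential rate Free applies instead.
The additional-duty order on 4437.59 targets Bralador, not Fareth; it does not apply.
Duty = $251,140.68 × 0% = $0.00.
Line 3 (6961.03, Fenune, 1,514 kg, $356,683.26):
Code 6961.03 is under a tariff-rate quota (threshold 1,896 kg). Quantity 1,514 kg is within the quota, so the in-quota rate 6.5% applies to the full value.
Duty = $356,683.26 × 6.5% = $23,184.41.
Total = $71,946.60 + $0.00 + $23,184.41 = $95,131.01.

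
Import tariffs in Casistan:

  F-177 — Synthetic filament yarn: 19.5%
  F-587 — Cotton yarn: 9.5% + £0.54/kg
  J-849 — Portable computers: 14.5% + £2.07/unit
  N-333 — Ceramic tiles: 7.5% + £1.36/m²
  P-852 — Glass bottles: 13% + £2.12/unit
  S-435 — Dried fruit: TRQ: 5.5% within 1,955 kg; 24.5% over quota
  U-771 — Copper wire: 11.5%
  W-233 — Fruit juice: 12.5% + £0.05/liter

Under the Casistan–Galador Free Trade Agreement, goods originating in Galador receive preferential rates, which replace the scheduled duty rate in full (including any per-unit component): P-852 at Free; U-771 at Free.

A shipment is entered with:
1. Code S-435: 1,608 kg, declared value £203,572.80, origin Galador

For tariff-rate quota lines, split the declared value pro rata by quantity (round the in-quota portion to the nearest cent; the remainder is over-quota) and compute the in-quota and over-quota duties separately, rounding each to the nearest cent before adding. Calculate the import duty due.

£11,196.50

Line 1 (S-435, Galador, 1,608 kg, £203,572.80):
Code S-435 is under a tariff-rate quota (threshold 1,955 kg). Quantity 1,608 kg is within the quota, so the in-quota rate 5.5% applies to the full value.
Duty = £203,572.80 × 5.5% = £11,196.50.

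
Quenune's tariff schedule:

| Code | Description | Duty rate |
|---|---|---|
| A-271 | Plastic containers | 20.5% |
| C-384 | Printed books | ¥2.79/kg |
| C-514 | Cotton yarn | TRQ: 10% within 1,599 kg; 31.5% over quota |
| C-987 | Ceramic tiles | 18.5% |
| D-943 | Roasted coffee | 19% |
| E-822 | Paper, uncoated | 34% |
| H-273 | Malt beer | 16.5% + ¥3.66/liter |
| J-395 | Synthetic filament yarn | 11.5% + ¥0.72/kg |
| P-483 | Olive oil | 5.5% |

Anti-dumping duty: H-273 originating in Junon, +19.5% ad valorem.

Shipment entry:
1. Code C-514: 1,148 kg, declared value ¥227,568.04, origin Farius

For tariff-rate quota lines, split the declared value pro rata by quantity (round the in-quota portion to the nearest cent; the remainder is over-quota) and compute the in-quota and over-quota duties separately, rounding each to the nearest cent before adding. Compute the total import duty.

¥22,756.80

Line 1 (C-514, Farius, 1,148 kg, ¥227,568.04):
Code C-514 is under a tariff-rate quota (threshold 1,599 kg). Quantity 1,148 kg is within the quota, so the in-quota rate 10% applies to the full value.
Duty = ¥227,568.04 × 10% = ¥22,756.80.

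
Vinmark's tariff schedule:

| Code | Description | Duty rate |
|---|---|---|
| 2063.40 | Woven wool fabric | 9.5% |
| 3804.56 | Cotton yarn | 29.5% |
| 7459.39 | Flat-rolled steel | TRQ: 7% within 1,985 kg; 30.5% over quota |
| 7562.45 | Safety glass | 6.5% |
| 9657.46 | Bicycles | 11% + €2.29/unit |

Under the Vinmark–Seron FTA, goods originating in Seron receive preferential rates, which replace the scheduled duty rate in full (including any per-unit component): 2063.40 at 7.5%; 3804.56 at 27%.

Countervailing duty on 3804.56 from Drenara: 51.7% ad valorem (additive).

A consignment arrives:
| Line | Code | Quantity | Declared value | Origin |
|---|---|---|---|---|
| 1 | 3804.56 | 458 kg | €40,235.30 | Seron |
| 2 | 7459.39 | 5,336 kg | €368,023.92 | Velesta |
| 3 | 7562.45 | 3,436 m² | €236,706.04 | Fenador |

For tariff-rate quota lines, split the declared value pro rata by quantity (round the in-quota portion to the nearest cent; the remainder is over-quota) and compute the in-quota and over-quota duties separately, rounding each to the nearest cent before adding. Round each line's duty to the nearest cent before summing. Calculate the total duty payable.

€106,323.93

Line 1 (3804.56, Seron, 458 kg, €40,235.30):
Base rate for 3804.56 is 29.5%.
Origin Seron qualifies under the Vinmark–Seron agreement and 3804.56 is covered: preferential rate 27% applies instead.
The additional-duty order on 3804.56 targets Drenara, not Seron; it does not apply.
Duty = €40,235.30 × 27% = €10,863.53.
Line 2 (7459.39, Velesta, 5,336 kg, €368,023.92):
Code 7459.39 is under a tariff-rate quota (threshold 1,985 kg). In-quota: 1,985 kg at 7%; over-quota: 3,351 kg at 30.5%.
Pro-rata value split: in-quota = €368,023.92 × 1,985/5,336 = €136,905.45; over-quota = €368,023.92 − €136,905.45 = €231,118.47.
In-quota duty = €136,905.45 × 7% = €9,583.38. Over-quota duty = €231,118.47 × 30.5% = €70,491.13.
Line duty = €9,583.38 + €70,491.13 = €80,074.51.
Line 3 (7562.45, Fenador, 3,436 m², €236,706.04):
Base rate for 7562.45 is 6.5%.
Duty = €236,706.04 × 6.5% = €15,385.89.
Total = €10,863.53 + €80,074.51 + €15,385.89 = €106,323.93.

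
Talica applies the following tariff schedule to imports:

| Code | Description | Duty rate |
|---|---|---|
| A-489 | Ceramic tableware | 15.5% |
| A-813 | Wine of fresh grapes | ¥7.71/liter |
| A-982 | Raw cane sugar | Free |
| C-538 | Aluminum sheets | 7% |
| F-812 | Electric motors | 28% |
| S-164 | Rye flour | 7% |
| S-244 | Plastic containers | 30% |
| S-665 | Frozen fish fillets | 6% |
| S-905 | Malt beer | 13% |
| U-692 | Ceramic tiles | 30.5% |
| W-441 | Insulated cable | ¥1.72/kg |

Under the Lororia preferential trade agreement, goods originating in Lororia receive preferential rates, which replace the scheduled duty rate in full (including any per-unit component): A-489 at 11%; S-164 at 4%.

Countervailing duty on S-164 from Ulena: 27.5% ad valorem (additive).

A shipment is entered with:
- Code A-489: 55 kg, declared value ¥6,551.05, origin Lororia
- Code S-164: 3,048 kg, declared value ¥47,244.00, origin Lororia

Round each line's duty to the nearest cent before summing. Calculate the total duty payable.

Line 1 (A-489, Lororia, 55 kg, ¥6,551.05):
Base rate for A-489 is 15.5%.
Origin Lororia qualifies under the Talica–Lororia agreement and A-489 is covered: preferential rate 11% applies instead.
Duty = ¥6,551.05 × 11% = ¥720.62.
Line 2 (S-164, Lororia, 3,048 kg, ¥47,244.00):
Base rate for S-164 is 7%.
Origin Lororia qualifies under the Talica–Lororia agreement and S-164 is covered: preferential rate 4% applies instead.
The additional-duty order on S-164 targets Ulena, not Lororia; it does not apply.
Duty = ¥47,244.00 × 4% = ¥1,889.76.
Total = ¥720.62 + ¥1,889.76 = ¥2,610.38.

¥2,610.38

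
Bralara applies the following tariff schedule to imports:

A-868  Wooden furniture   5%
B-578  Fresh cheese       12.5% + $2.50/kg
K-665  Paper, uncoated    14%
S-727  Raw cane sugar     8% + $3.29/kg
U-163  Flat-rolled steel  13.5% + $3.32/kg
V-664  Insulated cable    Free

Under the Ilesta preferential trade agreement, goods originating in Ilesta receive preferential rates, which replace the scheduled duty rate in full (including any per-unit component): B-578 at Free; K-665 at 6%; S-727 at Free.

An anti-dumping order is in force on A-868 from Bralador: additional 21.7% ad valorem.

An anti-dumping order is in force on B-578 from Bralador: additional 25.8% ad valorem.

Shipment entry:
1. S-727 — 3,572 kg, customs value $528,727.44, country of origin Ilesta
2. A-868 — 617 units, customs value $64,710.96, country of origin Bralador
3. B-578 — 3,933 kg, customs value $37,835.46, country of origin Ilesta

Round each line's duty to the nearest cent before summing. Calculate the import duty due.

Line 1 (S-727, Ilesta, 3,572 kg, $528,727.44):
Base rate for S-727 is 8% + $3.29/kg.
Origin Ilesta qualifies under the Bralara–Ilesta agreement and S-727 is covered: preferential rate Free applies instead.
Duty = $528,727.44 × 0% = $0.00.
Line 2 (A-868, Bralador, 617 units, $64,710.96):
Base rate for A-868 is 5%.
Additional duty on A-868 from Bralador: +21.7%. Applied ad valorem rate: 5% + 21.7% = 26.7%.
Duty = $64,710.96 × 26.7% = $17,277.83.
Line 3 (B-578, Ilesta, 3,933 kg, $37,835.46):
Base rate for B-578 is 12.5% + $2.50/kg.
Origin Ilesta qualifies under the Bralara–Ilesta agreement and B-578 is covered: preferential rate Free applies instead.
The additional-duty order on B-578 targets Bralador, not Ilesta; it does not apply.
Duty = $37,835.46 × 0% = $0.00.
Total = $0.00 + $17,277.83 + $0.00 = $17,277.83.

$17,277.83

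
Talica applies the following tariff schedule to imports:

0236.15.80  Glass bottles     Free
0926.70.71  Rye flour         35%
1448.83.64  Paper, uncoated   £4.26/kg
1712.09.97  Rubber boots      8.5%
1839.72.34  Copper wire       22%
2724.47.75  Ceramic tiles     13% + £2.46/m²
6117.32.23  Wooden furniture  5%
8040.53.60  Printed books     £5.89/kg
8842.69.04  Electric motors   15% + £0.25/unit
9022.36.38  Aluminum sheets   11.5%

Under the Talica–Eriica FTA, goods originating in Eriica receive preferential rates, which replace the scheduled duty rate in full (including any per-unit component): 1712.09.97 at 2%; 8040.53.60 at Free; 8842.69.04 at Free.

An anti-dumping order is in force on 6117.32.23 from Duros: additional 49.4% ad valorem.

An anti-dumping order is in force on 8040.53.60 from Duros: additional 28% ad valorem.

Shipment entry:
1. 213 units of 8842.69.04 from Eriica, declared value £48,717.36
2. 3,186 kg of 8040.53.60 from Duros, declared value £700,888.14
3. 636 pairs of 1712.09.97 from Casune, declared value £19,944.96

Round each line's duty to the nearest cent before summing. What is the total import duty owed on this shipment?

£216,709.54

Line 1 (8842.69.04, Eriica, 213 units, £48,717.36):
Base rate for 8842.69.04 is 15% + £0.25/unit.
Origin Eriica qualifies under the Talica–Eriica agreement and 8842.69.04 is covered: preferential rate Free applies instead.
Duty = £48,717.36 × 0% = £0.00.
Line 2 (8040.53.60, Duros, 3,186 kg, £700,888.14):
Base rate for 8040.53.60 is £5.89/kg.
8040.53.60 has an FTA preferential rate, but origin Duros is not Eriica; base rate stands.
Additional duty on 8040.53.60 from Duros: +28% ad valorem. Applied ad valorem rate = 28%.
Duty = £700,888.14 × 28% + 3,186 × £5.89 = £215,014.22.
Line 3 (1712.09.97, Casune, 636 pairs, £19,944.96):
Base rate for 1712.09.97 is 8.5%.
1712.09.97 has an FTA preferential rate, but origin Casune is not Eriica; base rate stands.
Duty = £19,944.96 × 8.5% = £1,695.32.
Total = £0.00 + £215,014.22 + £1,695.32 = £216,709.54.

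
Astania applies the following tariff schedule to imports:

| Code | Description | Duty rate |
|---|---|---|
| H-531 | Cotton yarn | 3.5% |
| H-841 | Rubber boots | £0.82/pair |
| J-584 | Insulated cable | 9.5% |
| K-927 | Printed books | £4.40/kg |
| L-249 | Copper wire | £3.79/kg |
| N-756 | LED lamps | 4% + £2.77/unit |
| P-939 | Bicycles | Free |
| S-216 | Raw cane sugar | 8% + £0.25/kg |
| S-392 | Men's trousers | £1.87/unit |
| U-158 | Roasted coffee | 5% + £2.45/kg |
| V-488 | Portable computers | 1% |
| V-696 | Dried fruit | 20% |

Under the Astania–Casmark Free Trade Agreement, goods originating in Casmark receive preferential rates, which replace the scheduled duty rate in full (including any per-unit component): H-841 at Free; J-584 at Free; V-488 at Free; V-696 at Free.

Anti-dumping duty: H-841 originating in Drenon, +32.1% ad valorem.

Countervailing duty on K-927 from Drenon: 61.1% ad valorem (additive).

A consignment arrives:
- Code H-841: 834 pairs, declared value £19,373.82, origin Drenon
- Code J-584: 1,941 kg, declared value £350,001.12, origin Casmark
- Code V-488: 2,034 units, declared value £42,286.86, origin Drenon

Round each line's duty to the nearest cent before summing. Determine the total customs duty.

£7,325.75

Line 1 (H-841, Drenon, 834 pairs, £19,373.82):
Base rate for H-841 is £0.82/pair.
H-841 has an FTA preferential rate, but origin Drenon is not Casmark; base rate stands.
Additional duty on H-841 from Drenon: +32.1% ad valorem. Applied ad valorem rate = 32.1%.
Duty = £19,373.82 × 32.1% + 834 × £0.82 = £6,902.88.
Line 2 (J-584, Casmark, 1,941 kg, £350,001.12):
Base rate for J-584 is 9.5%.
Origin Casmark qualifies under the Astania–Casmark agreement and J-584 is covered: preferential rate Free applies instead.
Duty = £350,001.12 × 0% = £0.00.
Line 3 (V-488, Drenon, 2,034 units, £42,286.86):
Base rate for V-488 is 1%.
V-488 has an FTA preferential rate, but origin Drenon is not Casmark; base rate stands.
Duty = £42,286.86 × 1% = £422.87.
Total = £6,902.88 + £0.00 + £422.87 = £7,325.75.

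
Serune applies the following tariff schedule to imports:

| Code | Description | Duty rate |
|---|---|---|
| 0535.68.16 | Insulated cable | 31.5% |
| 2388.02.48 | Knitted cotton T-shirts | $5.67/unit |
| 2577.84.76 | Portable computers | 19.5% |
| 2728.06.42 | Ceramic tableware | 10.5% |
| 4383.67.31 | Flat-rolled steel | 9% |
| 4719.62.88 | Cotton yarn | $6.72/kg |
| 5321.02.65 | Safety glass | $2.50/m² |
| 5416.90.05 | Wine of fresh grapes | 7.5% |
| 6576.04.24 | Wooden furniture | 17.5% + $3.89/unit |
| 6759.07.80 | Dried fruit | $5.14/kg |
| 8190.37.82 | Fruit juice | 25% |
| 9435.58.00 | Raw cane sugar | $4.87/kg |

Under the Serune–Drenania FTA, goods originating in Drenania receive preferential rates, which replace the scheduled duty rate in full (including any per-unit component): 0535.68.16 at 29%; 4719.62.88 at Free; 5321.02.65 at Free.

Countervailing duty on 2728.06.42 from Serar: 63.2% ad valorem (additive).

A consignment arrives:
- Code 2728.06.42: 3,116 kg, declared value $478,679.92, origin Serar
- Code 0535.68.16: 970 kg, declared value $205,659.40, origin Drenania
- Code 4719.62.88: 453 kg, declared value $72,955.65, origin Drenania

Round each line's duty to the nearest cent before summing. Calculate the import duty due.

Line 1 (2728.06.42, Serar, 3,116 kg, $478,679.92):
Base rate for 2728.06.42 is 10.5%.
Additional duty on 2728.06.42 from Serar: +63.2%. Applied ad valorem rate: 10.5% + 63.2% = 73.7%.
Duty = $478,679.92 × 73.7% = $352,787.10.
Line 2 (0535.68.16, Drenania, 970 kg, $205,659.40):
Base rate for 0535.68.16 is 31.5%.
Origin Drenania qualifies under the Serune–Drenania agreement and 0535.68.16 is covered: preferential rate 29% applies instead.
Duty = $205,659.40 × 29% = $59,641.23.
Line 3 (4719.62.88, Drenania, 453 kg, $72,955.65):
Base rate for 4719.62.88 is $6.72/kg.
Origin Drenania qualifies under the Serune–Drenania agreement and 4719.62.88 is covered: preferential rate Free applies instead.
Duty = $72,955.65 × 0% = $0.00.
Total = $352,787.10 + $59,641.23 + $0.00 = $412,428.33.

$412,428.33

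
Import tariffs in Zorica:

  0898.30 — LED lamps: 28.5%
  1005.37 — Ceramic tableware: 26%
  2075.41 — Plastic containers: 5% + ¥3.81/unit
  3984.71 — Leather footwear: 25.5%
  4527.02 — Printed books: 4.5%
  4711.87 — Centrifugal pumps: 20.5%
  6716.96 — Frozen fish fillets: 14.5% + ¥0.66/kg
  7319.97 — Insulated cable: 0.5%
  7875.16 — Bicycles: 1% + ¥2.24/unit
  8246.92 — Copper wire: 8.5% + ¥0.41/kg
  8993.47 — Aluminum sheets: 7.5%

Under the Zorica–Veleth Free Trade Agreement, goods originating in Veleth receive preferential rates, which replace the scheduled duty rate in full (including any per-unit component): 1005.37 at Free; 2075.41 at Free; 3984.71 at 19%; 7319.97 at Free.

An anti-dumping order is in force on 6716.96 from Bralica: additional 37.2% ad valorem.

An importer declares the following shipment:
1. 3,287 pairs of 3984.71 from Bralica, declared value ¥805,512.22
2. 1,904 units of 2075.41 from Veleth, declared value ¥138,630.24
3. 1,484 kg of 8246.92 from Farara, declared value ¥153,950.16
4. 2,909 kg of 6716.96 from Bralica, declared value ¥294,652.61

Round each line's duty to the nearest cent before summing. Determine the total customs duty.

Line 1 (3984.71, Bralica, 3,287 pairs, ¥805,512.22):
Base rate for 3984.71 is 25.5%.
3984.71 has an FTA preferential rate, but origin Bralica is not Veleth; base rate stands.
Duty = ¥805,512.22 × 25.5% = ¥205,405.62.
Line 2 (2075.41, Veleth, 1,904 units, ¥138,630.24):
Base rate for 2075.41 is 5% + ¥3.81/unit.
Origin Veleth qualifies under the Zorica–Veleth agreement and 2075.41 is covered: preferential rate Free applies instead.
Duty = ¥138,630.24 × 0% = ¥0.00.
Line 3 (8246.92, Farara, 1,484 kg, ¥153,950.16):
Base rate for 8246.92 is 8.5% + ¥0.41/kg.
Duty = ¥153,950.16 × 8.5% + 1,484 × ¥0.41 = ¥13,694.20.
Line 4 (6716.96, Bralica, 2,909 kg, ¥294,652.61):
Base rate for 6716.96 is 14.5% + ¥0.66/kg.
Additional duty on 6716.96 from Bralica: +37.2%. Applied ad valorem rate: 14.5% + 37.2% = 51.7%.
Duty = ¥294,652.61 × 51.7% + 2,909 × ¥0.66 = ¥154,255.34.
Total = ¥205,405.62 + ¥0.00 + ¥13,694.20 + ¥154,255.34 = ¥373,355.16.

¥373,355.16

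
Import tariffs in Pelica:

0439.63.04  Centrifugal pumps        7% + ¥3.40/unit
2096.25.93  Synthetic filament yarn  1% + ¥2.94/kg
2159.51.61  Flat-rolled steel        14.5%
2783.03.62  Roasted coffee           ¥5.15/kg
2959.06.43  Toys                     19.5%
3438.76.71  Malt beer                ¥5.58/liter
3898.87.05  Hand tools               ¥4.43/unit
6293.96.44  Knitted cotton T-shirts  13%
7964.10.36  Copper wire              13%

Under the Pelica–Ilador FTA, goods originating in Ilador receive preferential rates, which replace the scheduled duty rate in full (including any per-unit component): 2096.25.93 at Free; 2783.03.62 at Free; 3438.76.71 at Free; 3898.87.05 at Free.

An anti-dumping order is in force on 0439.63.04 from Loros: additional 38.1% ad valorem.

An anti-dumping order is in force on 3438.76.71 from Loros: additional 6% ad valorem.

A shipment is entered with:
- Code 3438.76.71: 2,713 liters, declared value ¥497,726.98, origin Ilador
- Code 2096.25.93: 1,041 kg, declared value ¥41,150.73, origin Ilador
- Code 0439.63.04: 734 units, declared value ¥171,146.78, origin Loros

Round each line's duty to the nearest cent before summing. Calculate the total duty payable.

Line 1 (3438.76.71, Ilador, 2,713 liters, ¥497,726.98):
Base rate for 3438.76.71 is ¥5.58/liter.
Origin Ilador qualifies under the Pelica–Ilador agreement and 3438.76.71 is covered: preferential rate Free applies instead.
The additional-duty order on 3438.76.71 targets Loros, not Ilador; it does not apply.
Duty = ¥497,726.98 × 0% = ¥0.00.
Line 2 (2096.25.93, Ilador, 1,041 kg, ¥41,150.73):
Base rate for 2096.25.93 is 1% + ¥2.94/kg.
Origin Ilador qualifies under the Pelica–Ilador agreement and 2096.25.93 is covered: preferential rate Free applies instead.
Duty = ¥41,150.73 × 0% = ¥0.00.
Line 3 (0439.63.04, Loros, 734 units, ¥171,146.78):
Base rate for 0439.63.04 is 7% + ¥3.40/unit.
Additional duty on 0439.63.04 from Loros: +38.1%. Applied ad valorem rate: 7% + 38.1% = 45.1%.
Duty = ¥171,146.78 × 45.1% + 734 × ¥3.40 = ¥79,682.80.
Total = ¥0.00 + ¥0.00 + ¥79,682.80 = ¥79,682.80.

¥79,682.80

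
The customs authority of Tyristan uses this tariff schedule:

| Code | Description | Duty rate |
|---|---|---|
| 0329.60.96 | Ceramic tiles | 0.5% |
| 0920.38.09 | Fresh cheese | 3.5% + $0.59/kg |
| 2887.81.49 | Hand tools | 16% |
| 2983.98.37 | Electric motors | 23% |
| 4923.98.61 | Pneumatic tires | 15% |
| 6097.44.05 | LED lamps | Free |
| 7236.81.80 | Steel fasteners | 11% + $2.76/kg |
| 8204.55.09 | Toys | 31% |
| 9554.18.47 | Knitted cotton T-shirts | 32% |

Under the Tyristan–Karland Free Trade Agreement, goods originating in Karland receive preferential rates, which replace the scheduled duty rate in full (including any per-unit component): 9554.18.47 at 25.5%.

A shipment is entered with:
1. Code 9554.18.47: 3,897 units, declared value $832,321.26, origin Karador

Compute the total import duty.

Line 1 (9554.18.47, Karador, 3,897 units, $832,321.26):
Base rate for 9554.18.47 is 32%.
9554.18.47 has an FTA preferential rate, but origin Karador is not Karland; base rate stands.
Duty = $832,321.26 × 32% = $266,342.80.

$266,342.80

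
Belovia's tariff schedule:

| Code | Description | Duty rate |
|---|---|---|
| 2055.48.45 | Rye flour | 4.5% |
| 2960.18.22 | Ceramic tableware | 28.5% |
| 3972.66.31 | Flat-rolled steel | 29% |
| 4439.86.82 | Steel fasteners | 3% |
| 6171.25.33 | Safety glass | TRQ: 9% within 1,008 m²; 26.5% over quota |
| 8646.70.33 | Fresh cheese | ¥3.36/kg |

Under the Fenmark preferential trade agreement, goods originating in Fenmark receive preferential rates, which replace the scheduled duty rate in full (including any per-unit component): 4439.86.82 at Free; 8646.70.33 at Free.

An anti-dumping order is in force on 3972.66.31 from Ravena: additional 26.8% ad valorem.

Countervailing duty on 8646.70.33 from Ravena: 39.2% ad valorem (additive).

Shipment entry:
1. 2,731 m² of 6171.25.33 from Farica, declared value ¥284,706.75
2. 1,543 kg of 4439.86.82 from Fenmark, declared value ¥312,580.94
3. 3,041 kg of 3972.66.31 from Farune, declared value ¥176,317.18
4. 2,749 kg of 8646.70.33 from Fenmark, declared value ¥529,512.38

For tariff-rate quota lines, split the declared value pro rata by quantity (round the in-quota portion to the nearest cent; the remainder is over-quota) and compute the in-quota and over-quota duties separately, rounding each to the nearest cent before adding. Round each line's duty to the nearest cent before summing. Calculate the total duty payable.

¥108,189.57

Line 1 (6171.25.33, Farica, 2,731 m², ¥284,706.75):
Code 6171.25.33 is under a tariff-rate quota (threshold 1,008 m²). In-quota: 1,008 m² at 9%; over-quota: 1,723 m² at 26.5%.
Pro-rata value split: in-quota = ¥284,706.75 × 1,008/2,731 = ¥105,084.00; over-quota = ¥284,706.75 − ¥105,084.00 = ¥179,622.75.
In-quota duty = ¥105,084.00 × 9% = ¥9,457.56. Over-quota duty = ¥179,622.75 × 26.5% = ¥47,600.03.
Line duty = ¥9,457.56 + ¥47,600.03 = ¥57,057.59.
Line 2 (4439.86.82, Fenmark, 1,543 kg, ¥312,580.94):
Base rate for 4439.86.82 is 3%.
Origin Fenmark qualifies under the Belovia–Fenmark agreement and 4439.86.82 is covered: preferential rate Free applies instead.
Duty = ¥312,580.94 × 0% = ¥0.00.
Line 3 (3972.66.31, Farune, 3,041 kg, ¥176,317.18):
Base rate for 3972.66.31 is 29%.
The additional-duty order on 3972.66.31 targets Ravena, not Farune; it does not apply.
Duty = ¥176,317.18 × 29% = ¥51,131.98.
Line 4 (8646.70.33, Fenmark, 2,749 kg, ¥529,512.38):
Base rate for 8646.70.33 is ¥3.36/kg.
Origin Fenmark qualifies under the Belovia–Fenmark agreement and 8646.70.33 is covered: preferential rate Free applies instead.
The additional-duty order on 8646.70.33 targets Ravena, not Fenmark; it does not apply.
Duty = ¥529,512.38 × 0% = ¥0.00.
Total = ¥57,057.59 + ¥0.00 + ¥51,131.98 + ¥0.00 = ¥108,189.57.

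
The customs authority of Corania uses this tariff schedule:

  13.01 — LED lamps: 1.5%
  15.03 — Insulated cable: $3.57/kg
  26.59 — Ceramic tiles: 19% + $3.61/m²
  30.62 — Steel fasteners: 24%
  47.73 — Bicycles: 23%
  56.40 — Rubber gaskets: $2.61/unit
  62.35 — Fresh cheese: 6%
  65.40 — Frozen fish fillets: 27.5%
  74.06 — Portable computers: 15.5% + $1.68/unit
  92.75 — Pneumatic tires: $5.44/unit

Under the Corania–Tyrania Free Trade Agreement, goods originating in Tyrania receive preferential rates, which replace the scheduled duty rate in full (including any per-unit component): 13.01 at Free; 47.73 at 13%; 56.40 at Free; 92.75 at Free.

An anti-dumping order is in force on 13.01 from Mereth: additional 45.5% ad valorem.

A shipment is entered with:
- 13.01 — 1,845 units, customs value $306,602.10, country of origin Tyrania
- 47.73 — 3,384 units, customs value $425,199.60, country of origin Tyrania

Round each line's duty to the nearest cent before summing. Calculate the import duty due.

$55,275.95

Line 1 (13.01, Tyrania, 1,845 units, $306,602.10):
Base rate for 13.01 is 1.5%.
Origin Tyrania qualifies under the Corania–Tyrania agreement and 13.01 is covered: preferential rate Free applies instead.
The additional-duty order on 13.01 targets Mereth, not Tyrania; it does not apply.
Duty = $306,602.10 × 0% = $0.00.
Line 2 (47.73, Tyrania, 3,384 units, $425,199.60):
Base rate for 47.73 is 23%.
Origin Tyrania qualifies under the Corania–Tyrania agreement and 47.73 is covered: preferential rate 13% applies instead.
Duty = $425,199.60 × 13% = $55,275.95.
Total = $0.00 + $55,275.95 = $55,275.95.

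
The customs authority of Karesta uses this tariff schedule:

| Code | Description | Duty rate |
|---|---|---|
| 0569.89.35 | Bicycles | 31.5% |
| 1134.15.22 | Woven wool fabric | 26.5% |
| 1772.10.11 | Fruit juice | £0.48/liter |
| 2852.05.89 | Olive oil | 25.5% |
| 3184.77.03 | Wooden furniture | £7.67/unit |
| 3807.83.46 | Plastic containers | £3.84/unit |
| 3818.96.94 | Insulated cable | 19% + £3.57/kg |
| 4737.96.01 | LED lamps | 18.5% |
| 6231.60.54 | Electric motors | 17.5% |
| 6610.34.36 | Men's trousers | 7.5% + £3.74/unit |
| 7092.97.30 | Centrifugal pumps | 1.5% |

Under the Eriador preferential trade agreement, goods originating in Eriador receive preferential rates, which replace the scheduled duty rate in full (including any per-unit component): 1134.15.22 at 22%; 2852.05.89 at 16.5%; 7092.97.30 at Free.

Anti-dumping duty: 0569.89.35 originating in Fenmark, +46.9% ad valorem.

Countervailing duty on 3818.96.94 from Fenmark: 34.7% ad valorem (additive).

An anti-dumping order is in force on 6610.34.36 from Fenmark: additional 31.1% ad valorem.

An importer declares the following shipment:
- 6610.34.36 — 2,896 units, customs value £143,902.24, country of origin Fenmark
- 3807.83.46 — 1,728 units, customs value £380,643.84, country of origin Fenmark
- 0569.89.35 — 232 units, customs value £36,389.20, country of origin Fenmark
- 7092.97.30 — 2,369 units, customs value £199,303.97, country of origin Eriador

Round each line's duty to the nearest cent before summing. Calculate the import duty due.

£101,541.95

Line 1 (6610.34.36, Fenmark, 2,896 units, £143,902.24):
Base rate for 6610.34.36 is 7.5% + £3.74/unit.
Additional duty on 6610.34.36 from Fenmark: +31.1%. Applied ad valorem rate: 7.5% + 31.1% = 38.6%.
Duty = £143,902.24 × 38.6% + 2,896 × £3.74 = £66,377.30.
Line 2 (3807.83.46, Fenmark, 1,728 units, £380,643.84):
Base rate for 3807.83.46 is £3.84/unit.
Duty = 1,728 × £3.84 = £6,635.52.
Line 3 (0569.89.35, Fenmark, 232 units, £36,389.20):
Base rate for 0569.89.35 is 31.5%.
Additional duty on 0569.89.35 from Fenmark: +46.9%. Applied ad valorem rate: 31.5% + 46.9% = 78.4%.
Duty = £36,389.20 × 78.4% = £28,529.13.
Line 4 (7092.97.30, Eriador, 2,369 units, £199,303.97):
Base rate for 7092.97.30 is 1.5%.
Origin Eriador qualifies under the Karesta–Eriador agreement and 7092.97.30 is covered: preferential rate Free applies instead.
Duty = £199,303.97 × 0% = £0.00.
Total = £66,377.30 + £6,635.52 + £28,529.13 + £0.00 = £101,541.95.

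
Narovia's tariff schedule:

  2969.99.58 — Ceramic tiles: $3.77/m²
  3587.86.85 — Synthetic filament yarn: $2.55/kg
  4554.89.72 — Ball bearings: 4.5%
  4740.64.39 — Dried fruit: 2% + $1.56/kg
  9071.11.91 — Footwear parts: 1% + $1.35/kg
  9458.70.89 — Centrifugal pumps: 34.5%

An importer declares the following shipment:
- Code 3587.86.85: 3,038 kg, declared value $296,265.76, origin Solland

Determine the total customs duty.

$7,746.90

Line 1 (3587.86.85, Solland, 3,038 kg, $296,265.76):
Base rate for 3587.86.85 is $2.55/kg.
Duty = 3,038 × $2.55 = $7,746.90.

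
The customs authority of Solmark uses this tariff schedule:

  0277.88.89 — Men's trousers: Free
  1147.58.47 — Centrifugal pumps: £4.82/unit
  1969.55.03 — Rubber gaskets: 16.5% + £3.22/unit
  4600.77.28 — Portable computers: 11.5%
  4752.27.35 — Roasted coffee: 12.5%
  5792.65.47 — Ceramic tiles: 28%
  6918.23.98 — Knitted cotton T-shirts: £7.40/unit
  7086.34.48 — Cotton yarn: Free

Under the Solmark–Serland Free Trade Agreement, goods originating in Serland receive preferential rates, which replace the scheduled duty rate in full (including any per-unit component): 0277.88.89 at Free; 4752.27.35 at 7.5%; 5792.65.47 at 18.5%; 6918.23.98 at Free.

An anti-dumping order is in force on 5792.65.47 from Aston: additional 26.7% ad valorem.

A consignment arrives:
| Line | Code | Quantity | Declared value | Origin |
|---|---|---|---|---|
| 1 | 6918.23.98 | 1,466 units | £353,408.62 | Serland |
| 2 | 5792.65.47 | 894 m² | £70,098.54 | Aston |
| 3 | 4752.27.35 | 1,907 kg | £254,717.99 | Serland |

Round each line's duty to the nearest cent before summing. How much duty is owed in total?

£57,447.75

Line 1 (6918.23.98, Serland, 1,466 units, £353,408.62):
Base rate for 6918.23.98 is £7.40/unit.
Origin Serland qualifies under the Solmark–Serland agreement and 6918.23.98 is covered: preferential rate Free applies instead.
Duty = £353,408.62 × 0% = £0.00.
Line 2 (5792.65.47, Aston, 894 m², £70,098.54):
Base rate for 5792.65.47 is 28%.
5792.65.47 has an FTA preferential rate, but origin Aston is not Serland; base rate stands.
Additional duty on 5792.65.47 from Aston: +26.7%. Applied ad valorem rate: 28% + 26.7% = 54.7%.
Duty = £70,098.54 × 54.7% = £38,343.90.
Line 3 (4752.27.35, Serland, 1,907 kg, £254,717.99):
Base rate for 4752.27.35 is 12.5%.
Origin Serland qualifies under the Solmark–Serland agreement and 4752.27.35 is covered: preferential rate 7.5% applies instead.
Duty = £254,717.99 × 7.5% = £19,103.85.
Total = £0.00 + £38,343.90 + £19,103.85 = £57,447.75.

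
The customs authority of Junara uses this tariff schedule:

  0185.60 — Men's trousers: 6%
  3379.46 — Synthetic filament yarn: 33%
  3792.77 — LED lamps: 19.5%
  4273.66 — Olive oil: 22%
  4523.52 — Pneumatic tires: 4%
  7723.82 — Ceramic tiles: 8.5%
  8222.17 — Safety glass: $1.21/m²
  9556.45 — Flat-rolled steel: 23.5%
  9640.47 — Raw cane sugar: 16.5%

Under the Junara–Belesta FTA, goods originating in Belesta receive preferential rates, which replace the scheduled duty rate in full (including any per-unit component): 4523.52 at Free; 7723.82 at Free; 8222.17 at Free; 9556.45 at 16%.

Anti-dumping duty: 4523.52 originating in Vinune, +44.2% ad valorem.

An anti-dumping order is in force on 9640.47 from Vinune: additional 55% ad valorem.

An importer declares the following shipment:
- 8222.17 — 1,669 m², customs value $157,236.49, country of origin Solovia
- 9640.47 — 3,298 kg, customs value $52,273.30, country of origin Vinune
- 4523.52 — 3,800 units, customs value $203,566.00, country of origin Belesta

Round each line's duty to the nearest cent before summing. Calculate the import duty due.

Line 1 (8222.17, Solovia, 1,669 m², $157,236.49):
Base rate for 8222.17 is $1.21/m².
8222.17 has an FTA preferential rate, but origin Solovia is not Belesta; base rate stands.
Duty = 1,669 × $1.21 = $2,019.49.
Line 2 (9640.47, Vinune, 3,298 kg, $52,273.30):
Base rate for 9640.47 is 16.5%.
Additional duty on 9640.47 from Vinune: +55%. Applied ad valorem rate: 16.5% + 55% = 71.5%.
Duty = $52,273.30 × 71.5% = $37,375.41.
Line 3 (4523.52, Belesta, 3,800 units, $203,566.00):
Base rate for 4523.52 is 4%.
Origin Belesta qualifies under the Junara–Belesta agreement and 4523.52 is covered: preferential rate Free applies instead.
The additional-duty order on 4523.52 targets Vinune, not Belesta; it does not apply.
Duty = $203,566.00 × 0% = $0.00.
Total = $2,019.49 + $37,375.41 + $0.00 = $39,394.90.

$39,394.90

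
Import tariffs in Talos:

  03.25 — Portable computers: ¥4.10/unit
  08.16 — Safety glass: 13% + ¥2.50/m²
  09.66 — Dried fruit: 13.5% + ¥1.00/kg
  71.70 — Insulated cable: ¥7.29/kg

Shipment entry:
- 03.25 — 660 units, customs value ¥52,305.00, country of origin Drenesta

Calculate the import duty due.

Line 1 (03.25, Drenesta, 660 units, ¥52,305.00):
Base rate for 03.25 is ¥4.10/unit.
Duty = 660 × ¥4.10 = ¥2,706.00.

¥2,706.00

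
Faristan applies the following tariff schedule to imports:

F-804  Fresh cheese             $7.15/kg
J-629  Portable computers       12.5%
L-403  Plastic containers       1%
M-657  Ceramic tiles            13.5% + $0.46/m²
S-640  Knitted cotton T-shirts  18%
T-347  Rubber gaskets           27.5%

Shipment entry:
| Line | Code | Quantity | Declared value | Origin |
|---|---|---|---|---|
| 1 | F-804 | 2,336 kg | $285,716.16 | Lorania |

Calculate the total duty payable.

$16,702.40

Line 1 (F-804, Lorania, 2,336 kg, $285,716.16):
Base rate for F-804 is $7.15/kg.
Duty = 2,336 × $7.15 = $16,702.40.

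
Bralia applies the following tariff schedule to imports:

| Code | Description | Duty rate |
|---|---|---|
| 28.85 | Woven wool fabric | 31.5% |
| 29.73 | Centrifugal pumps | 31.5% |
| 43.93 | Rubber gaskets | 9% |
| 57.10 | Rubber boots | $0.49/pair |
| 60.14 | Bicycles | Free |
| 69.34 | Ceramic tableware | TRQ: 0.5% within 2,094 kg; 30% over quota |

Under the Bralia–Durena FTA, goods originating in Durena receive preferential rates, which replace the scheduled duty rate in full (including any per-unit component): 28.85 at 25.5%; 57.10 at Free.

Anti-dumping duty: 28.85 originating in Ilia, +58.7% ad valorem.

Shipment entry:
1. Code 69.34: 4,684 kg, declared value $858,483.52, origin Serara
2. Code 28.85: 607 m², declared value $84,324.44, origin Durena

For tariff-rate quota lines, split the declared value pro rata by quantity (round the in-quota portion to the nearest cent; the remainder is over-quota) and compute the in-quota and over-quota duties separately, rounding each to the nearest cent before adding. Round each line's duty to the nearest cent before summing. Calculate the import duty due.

Line 1 (69.34, Serara, 4,684 kg, $858,483.52):
Code 69.34 is under a tariff-rate quota (threshold 2,094 kg). In-quota: 2,094 kg at 0.5%; over-quota: 2,590 kg at 30%.
Pro-rata value split: in-quota = $858,483.52 × 2,094/4,684 = $383,788.32; over-quota = $858,483.52 − $383,788.32 = $474,695.20.
In-quota duty = $383,788.32 × 0.5% = $1,918.94. Over-quota duty = $474,695.20 × 30% = $142,408.56.
Line duty = $1,918.94 + $142,408.56 = $144,327.50.
Line 2 (28.85, Durena, 607 m², $84,324.44):
Base rate for 28.85 is 31.5%.
Origin Durena qualifies under the Bralia–Durena agreement and 28.85 is covered: preferential rate 25.5% applies instead.
The additional-duty order on 28.85 targets Ilia, not Durena; it does not apply.
Duty = $84,324.44 × 25.5% = $21,502.73.
Total = $144,327.50 + $21,502.73 = $165,830.23.

$165,830.23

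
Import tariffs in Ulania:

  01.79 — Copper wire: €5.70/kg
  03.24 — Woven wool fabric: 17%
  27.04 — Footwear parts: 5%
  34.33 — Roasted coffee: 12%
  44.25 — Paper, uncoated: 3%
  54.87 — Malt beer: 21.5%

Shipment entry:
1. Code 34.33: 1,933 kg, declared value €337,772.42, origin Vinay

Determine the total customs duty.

Line 1 (34.33, Vinay, 1,933 kg, €337,772.42):
Base rate for 34.33 is 12%.
Duty = €337,772.42 × 12% = €40,532.69.

€40,532.69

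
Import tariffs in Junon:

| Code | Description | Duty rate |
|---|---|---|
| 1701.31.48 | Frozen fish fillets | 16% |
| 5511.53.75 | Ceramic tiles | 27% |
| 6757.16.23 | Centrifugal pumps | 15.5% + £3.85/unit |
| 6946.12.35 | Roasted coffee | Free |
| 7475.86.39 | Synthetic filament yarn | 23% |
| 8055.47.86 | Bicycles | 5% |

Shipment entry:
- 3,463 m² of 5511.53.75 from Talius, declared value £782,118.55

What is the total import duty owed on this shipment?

Line 1 (5511.53.75, Talius, 3,463 m², £782,118.55):
Base rate for 5511.53.75 is 27%.
Duty = £782,118.55 × 27% = £211,172.01.

£211,172.01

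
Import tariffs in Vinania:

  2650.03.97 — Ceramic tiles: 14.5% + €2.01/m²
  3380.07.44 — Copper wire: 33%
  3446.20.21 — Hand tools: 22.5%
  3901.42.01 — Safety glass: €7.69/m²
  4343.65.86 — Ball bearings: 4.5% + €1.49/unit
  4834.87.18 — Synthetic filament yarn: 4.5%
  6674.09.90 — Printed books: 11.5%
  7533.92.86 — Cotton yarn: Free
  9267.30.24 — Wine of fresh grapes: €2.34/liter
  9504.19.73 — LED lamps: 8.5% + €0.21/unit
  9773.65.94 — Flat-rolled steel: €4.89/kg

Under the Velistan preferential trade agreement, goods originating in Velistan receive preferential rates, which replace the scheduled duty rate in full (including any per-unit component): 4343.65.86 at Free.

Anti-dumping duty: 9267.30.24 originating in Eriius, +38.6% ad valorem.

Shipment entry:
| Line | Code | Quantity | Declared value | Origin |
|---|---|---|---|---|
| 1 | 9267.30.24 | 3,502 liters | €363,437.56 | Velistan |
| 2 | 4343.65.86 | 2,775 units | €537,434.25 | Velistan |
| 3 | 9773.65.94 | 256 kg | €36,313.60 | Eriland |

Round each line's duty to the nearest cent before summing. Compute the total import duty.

Line 1 (9267.30.24, Velistan, 3,502 liters, €363,437.56):
Base rate for 9267.30.24 is €2.34/liter.
Origin Velistan is the FTA partner but 9267.30.24 is not on the preference list; base rate stands.
The additional-duty order on 9267.30.24 targets Eriius, not Velistan; it does not apply.
Duty = 3,502 × €2.34 = €8,194.68.
Line 2 (4343.65.86, Velistan, 2,775 units, €537,434.25):
Base rate for 4343.65.86 is 4.5% + €1.49/unit.
Origin Velistan qualifies under the Vinania–Velistan agreement and 4343.65.86 is covered: preferential rate Free applies instead.
Duty = €537,434.25 × 0% = €0.00.
Line 3 (9773.65.94, Eriland, 256 kg, €36,313.60):
Base rate for 9773.65.94 is €4.89/kg.
Duty = 256 × €4.89 = €1,251.84.
Total = €8,194.68 + €0.00 + €1,251.84 = €9,446.52.

€9,446.52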